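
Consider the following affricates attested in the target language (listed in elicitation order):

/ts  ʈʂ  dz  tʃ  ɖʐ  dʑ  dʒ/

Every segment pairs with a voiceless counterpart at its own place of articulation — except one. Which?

/dʑ/

Alveolar: /ts/ ~ /dz/
Postalveolar: /tʃ/ ~ /dʒ/
Retroflex: /ʈʂ/ ~ /ɖʐ/
Alveolo-palatal: only /dʑ/ (voiced); no voiceless partner.
So /dʑ/ is the unpaired segment.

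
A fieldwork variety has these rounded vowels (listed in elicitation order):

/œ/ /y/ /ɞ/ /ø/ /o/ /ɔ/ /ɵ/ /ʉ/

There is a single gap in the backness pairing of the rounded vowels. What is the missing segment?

/u/

height            front     central   back    
high              y         ʉ         —       
high-mid          ø         ɵ         o       
low-mid           œ         ɞ         ɔ       
The high row has no back member, so the gap is the high back rounded vowel /u/.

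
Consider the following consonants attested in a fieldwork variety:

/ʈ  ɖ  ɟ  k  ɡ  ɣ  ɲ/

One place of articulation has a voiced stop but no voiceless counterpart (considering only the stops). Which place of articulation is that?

palatal

retroflex: voiceless /ʈ/, voiced /ɖ/.
palatal: voiceless —, voiced /ɟ/.
velar: voiceless /k/, voiced /ɡ/.
Every place of articulation has a voiceless member except palatal, where /c/ would be expected.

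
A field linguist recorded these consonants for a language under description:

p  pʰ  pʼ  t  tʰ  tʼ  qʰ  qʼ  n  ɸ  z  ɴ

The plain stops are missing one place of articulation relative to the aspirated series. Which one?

uvular

Plain: /p/ (bilabial), /t/ (alveolar).
Aspirated: /pʰ/ (bilabial), /tʰ/ (alveolar), /qʰ/ (uvular).
Ejective: /pʼ/ (bilabial), /tʼ/ (alveolar), /qʼ/ (uvular).
Every place of articulation has a plain member except uvular, where /q/ would be expected.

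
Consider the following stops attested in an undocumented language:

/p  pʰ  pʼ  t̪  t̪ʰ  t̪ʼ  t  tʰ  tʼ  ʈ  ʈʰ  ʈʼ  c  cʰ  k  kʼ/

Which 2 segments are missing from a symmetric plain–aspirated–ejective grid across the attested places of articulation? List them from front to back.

bilabial: plain /p/, aspirated /pʰ/, ejective /pʼ/.
dental: plain /t̪/, aspirated /t̪ʰ/, ejective /t̪ʼ/.
alveolar: plain /t/, aspirated /tʰ/, ejective /tʼ/.
retroflex: plain /ʈ/, aspirated /ʈʰ/, ejective /ʈʼ/.
palatal: plain /c/, aspirated /cʰ/, ejective —.
velar: plain /k/, aspirated —, ejective /kʼ/.
Gaps, from front to back: palatal lacks ejective (/cʼ/); velar lacks aspirated (/kʰ/).

/cʼ/, /kʰ/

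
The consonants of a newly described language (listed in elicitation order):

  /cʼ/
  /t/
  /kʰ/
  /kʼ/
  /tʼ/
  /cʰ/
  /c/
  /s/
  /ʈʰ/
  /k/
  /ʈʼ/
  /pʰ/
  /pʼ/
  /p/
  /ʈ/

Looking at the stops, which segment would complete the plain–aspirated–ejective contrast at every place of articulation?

place of articulation  plain     aspirated  ejective
bilabial          p         pʰ        pʼ      
alveolar          t         —         tʼ      
retroflex         ʈ         ʈʰ        ʈʼ      
palatal           c         cʰ        cʼ      
velar             k         kʰ        kʼ      
The alveolar row has no aspirated member, so the gap is the aspirated alveolar stop /tʰ/.

/tʰ/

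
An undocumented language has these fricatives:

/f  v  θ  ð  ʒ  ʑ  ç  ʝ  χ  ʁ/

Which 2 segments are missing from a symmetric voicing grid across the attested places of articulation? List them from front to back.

place of articulation  voiceless  voiced  
labiodental       f         v       
dental            θ         ð       
postalveolar      —         ʒ       
alveolo-palatal   —         ʑ       
palatal           ç         ʝ       
uvular            χ         ʁ       
Gaps, from front to back: postalveolar lacks voiceless (/ʃ/); alveolo-palatal lacks voiceless (/ɕ/).

/ʃ/, /ɕ/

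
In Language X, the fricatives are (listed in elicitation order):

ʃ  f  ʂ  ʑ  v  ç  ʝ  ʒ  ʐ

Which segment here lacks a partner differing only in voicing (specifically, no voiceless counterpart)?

/ʑ/

Labiodental: /f/ ~ /v/
Postalveolar: /ʃ/ ~ /ʒ/
Retroflex: /ʂ/ ~ /ʐ/
Palatal: /ç/ ~ /ʝ/
Alveolo-palatal: only /ʑ/ (voiced); no voiceless partner.
So /ʑ/ is the unpaired segment.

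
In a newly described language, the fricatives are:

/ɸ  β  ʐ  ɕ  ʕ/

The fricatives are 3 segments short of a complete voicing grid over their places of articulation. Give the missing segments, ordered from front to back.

/ʂ/, /ʑ/, /ħ/

Voiceless: /ɸ/ (bilabial), /ɕ/ (alveolo-palatal).
Voiced: /β/ (bilabial), /ʐ/ (retroflex), /ʕ/ (pharyngeal).
Gaps, from front to back: retroflex lacks voiceless (/ʂ/); alveolo-palatal lacks voiced (/ʑ/); pharyngeal lacks voiceless (/ħ/).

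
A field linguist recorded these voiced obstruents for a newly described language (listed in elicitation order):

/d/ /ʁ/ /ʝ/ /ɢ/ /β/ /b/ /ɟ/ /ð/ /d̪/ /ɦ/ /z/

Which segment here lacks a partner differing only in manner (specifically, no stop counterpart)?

Bilabial: /b/ ~ /β/
Dental: /d̪/ ~ /ð/
Alveolar: /d/ ~ /z/
Palatal: /ɟ/ ~ /ʝ/
Uvular: /ɢ/ ~ /ʁ/
Glottal: only /ɦ/ (fricative); no stop partner.
So /ɦ/ is the unpaired segment.

/ɦ/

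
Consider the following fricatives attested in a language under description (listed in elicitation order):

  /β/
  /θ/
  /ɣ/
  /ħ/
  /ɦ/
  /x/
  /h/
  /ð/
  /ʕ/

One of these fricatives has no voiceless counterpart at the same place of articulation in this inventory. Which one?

Dental: /θ/ ~ /ð/
Velar: /x/ ~ /ɣ/
Pharyngeal: /ħ/ ~ /ʕ/
Glottal: /h/ ~ /ɦ/
Bilabial: only /β/ (voiced); no voiceless partner.
So /β/ is the unpaired segment.

/β/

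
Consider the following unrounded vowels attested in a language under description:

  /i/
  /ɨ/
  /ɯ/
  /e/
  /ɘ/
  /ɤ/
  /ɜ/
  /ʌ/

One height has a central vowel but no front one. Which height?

high: front /i/, central /ɨ/, back /ɯ/.
high-mid: front /e/, central /ɘ/, back /ɤ/.
low-mid: front —, central /ɜ/, back /ʌ/.
Every height has a front member except low-mid, where /ɛ/ would be expected.

low-mid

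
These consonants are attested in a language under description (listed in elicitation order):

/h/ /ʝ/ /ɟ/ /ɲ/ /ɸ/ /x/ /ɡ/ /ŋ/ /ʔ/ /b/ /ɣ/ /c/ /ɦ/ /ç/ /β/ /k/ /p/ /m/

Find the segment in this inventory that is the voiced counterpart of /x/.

/x/ is a voiceless velar fricative.
The voiced counterpart is a voiced velar fricative — in this inventory, /ɣ/.

/ɣ/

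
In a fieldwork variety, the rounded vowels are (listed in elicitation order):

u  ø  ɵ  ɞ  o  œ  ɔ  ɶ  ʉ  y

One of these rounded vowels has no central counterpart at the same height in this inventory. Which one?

High: /y/ ~ /ʉ/ ~ /u/
High-mid: /ø/ ~ /ɵ/ ~ /o/
Low-mid: /œ/ ~ /ɞ/ ~ /ɔ/
Low: only /ɶ/ (front); no central partner.
So /ɶ/ is the unpaired segment.

/ɶ/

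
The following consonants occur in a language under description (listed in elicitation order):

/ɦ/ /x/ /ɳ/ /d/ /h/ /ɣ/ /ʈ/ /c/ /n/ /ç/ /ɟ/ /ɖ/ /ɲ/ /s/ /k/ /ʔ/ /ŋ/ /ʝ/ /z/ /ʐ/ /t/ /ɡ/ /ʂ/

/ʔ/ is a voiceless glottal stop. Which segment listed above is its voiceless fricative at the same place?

/h/

The voiceless fricative at the same place is a voiceless glottal fricative — in this inventory, /h/.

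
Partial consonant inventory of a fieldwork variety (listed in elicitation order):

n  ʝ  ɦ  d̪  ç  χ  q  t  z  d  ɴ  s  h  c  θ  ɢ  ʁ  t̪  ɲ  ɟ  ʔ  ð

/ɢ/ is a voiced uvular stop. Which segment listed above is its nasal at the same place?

/ɴ/

The nasal at the same place is an uvular nasal — in this inventory, /ɴ/.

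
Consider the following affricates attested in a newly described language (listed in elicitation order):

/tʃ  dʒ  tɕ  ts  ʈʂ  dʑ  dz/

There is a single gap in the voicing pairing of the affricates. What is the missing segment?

/ɖʐ/

place of articulation  voiceless  voiced  
alveolar          ts        dz      
postalveolar      tʃ        dʒ      
retroflex         ʈʂ        —       
alveolo-palatal   tɕ        dʑ      
The retroflex row has no voiced member, so the gap is the voiced retroflex affricate /ɖʐ/.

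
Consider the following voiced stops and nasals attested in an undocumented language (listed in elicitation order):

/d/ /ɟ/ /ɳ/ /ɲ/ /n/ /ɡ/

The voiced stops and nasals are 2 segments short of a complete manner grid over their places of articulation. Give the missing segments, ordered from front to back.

/ɖ/, /ŋ/

place of articulation  oral stop  nasal   
alveolar          d         n       
retroflex         —         ɳ       
palatal           ɟ         ɲ       
velar             ɡ         —       
Gaps, from front to back: retroflex lacks oral stop (/ɖ/); velar lacks nasal (/ŋ/).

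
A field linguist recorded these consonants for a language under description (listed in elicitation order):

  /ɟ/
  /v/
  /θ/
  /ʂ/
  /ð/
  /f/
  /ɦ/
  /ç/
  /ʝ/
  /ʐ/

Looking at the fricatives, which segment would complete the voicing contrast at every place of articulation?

/h/

place of articulation  voiceless  voiced  
labiodental       f         v       
dental            θ         ð       
retroflex         ʂ         ʐ       
palatal           ç         ʝ       
glottal           —         ɦ       
The glottal row has no voiceless member, so the gap is the voiceless glottal fricative /h/.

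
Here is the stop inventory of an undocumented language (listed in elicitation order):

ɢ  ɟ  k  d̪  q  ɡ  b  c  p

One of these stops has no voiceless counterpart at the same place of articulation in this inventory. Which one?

/d̪/

Bilabial: /p/ ~ /b/
Palatal: /c/ ~ /ɟ/
Velar: /k/ ~ /ɡ/
Uvular: /q/ ~ /ɢ/
Dental: only /d̪/ (voiced); no voiceless partner.
So /d̪/ is the unpaired segment.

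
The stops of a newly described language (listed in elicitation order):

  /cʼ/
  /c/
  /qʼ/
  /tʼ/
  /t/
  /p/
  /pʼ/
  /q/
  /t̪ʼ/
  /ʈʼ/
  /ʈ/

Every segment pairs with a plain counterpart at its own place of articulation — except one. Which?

/t̪ʼ/

Bilabial: /p/ ~ /pʼ/
Alveolar: /t/ ~ /tʼ/
Retroflex: /ʈ/ ~ /ʈʼ/
Palatal: /c/ ~ /cʼ/
Uvular: /q/ ~ /qʼ/
Dental: only /t̪ʼ/ (ejective); no plain partner.
So /t̪ʼ/ is the unpaired segment.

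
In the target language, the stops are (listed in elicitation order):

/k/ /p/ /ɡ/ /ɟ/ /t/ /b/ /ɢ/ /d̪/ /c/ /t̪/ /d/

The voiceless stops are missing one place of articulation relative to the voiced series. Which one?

uvular

Voiceless: /p/ (bilabial), /t̪/ (dental), /t/ (alveolar), /c/ (palatal), /k/ (velar).
Voiced: /b/ (bilabial), /d̪/ (dental), /d/ (alveolar), /ɟ/ (palatal), /ɡ/ (velar), /ɢ/ (uvular).
Every place of articulation has a voiceless member except uvular, where /q/ would be expected.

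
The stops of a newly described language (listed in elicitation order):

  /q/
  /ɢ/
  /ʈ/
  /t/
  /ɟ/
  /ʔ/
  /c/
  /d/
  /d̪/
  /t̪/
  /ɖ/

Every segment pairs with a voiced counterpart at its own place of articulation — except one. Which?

/ʔ/

Dental: /t̪/ ~ /d̪/
Alveolar: /t/ ~ /d/
Retroflex: /ʈ/ ~ /ɖ/
Palatal: /c/ ~ /ɟ/
Uvular: /q/ ~ /ɢ/
Glottal: only /ʔ/ (voiceless); no voiced partner.
So /ʔ/ is the unpaired segment.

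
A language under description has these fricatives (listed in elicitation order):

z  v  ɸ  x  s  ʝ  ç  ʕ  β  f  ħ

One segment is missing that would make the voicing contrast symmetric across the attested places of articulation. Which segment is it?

bilabial: voiceless /ɸ/, voiced /β/.
labiodental: voiceless /f/, voiced /v/.
alveolar: voiceless /s/, voiced /z/.
palatal: voiceless /ç/, voiced /ʝ/.
velar: voiceless /x/, voiced —.
pharyngeal: voiceless /ħ/, voiced /ʕ/.
The velar row has no voiced member, so the gap is the voiced velar fricative /ɣ/.

/ɣ/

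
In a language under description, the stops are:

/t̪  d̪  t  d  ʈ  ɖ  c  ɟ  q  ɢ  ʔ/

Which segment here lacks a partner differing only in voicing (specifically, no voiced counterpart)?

Dental: /t̪/ ~ /d̪/
Alveolar: /t/ ~ /d/
Retroflex: /ʈ/ ~ /ɖ/
Palatal: /c/ ~ /ɟ/
Uvular: /q/ ~ /ɢ/
Glottal: only /ʔ/ (voiceless); no voiced partner.
So /ʔ/ is the unpaired segment.

/ʔ/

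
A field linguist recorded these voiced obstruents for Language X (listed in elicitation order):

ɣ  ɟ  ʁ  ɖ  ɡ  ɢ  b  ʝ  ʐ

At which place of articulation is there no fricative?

place of articulation  stop      fricative
bilabial          b         —       
retroflex         ɖ         ʐ       
palatal           ɟ         ʝ       
velar             ɡ         ɣ       
uvular            ɢ         ʁ       
Every place of articulation has a fricative member except bilabial, where /β/ would be expected.

bilabial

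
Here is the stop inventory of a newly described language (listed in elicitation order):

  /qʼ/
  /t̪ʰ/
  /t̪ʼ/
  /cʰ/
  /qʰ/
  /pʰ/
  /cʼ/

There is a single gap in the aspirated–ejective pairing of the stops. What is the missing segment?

place of articulation  aspirated  ejective
bilabial          pʰ        —       
dental            t̪ʰ       t̪ʼ     
palatal           cʰ        cʼ      
uvular            qʰ        qʼ      
The bilabial row has no ejective member, so the gap is the ejective bilabial stop /pʼ/.

/pʼ/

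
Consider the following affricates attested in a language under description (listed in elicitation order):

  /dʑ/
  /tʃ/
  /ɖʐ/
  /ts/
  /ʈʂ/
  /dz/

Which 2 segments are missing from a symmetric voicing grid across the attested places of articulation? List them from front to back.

Voiceless: /ts/ (alveolar), /tʃ/ (postalveolar), /ʈʂ/ (retroflex).
Voiced: /dz/ (alveolar), /ɖʐ/ (retroflex), /dʑ/ (alveolo-palatal).
Gaps, from front to back: postalveolar lacks voiced (/dʒ/); alveolo-palatal lacks voiceless (/tɕ/).

/dʒ/, /tɕ/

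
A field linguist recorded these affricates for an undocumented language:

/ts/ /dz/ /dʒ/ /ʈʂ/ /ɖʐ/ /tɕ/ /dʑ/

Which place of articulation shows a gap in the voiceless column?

postalveolar

Voiceless: /ts/ (alveolar), /ʈʂ/ (retroflex), /tɕ/ (alveolo-palatal).
Voiced: /dz/ (alveolar), /dʒ/ (postalveolar), /ɖʐ/ (retroflex), /dʑ/ (alveolo-palatal).
Every place of articulation has a voiceless member except postalveolar, where /tʃ/ would be expected.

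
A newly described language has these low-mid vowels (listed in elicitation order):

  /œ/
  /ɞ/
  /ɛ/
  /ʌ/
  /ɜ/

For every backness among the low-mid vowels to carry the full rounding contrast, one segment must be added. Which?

/ɔ/

front: unrounded /ɛ/, rounded /œ/.
central: unrounded /ɜ/, rounded /ɞ/.
back: unrounded /ʌ/, rounded —.
The back row has no rounded member, so the gap is the back rounded vowel /ɔ/.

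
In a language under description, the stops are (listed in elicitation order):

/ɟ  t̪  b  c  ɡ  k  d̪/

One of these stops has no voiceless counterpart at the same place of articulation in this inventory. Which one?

/b/

Dental: /t̪/ ~ /d̪/
Palatal: /c/ ~ /ɟ/
Velar: /k/ ~ /ɡ/
Bilabial: only /b/ (voiced); no voiceless partner.
So /b/ is the unpaired segment.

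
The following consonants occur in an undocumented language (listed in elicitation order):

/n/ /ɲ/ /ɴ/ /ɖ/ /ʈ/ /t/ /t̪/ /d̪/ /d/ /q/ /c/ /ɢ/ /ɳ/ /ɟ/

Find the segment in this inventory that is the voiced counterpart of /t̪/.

/d̪/

/t̪/ is a voiceless dental stop.
The voiced counterpart is a voiced dental stop — in this inventory, /d̪/.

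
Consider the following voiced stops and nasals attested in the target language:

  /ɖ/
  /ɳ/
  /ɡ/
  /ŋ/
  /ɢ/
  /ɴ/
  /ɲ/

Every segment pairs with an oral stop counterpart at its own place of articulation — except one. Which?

/ɲ/

Retroflex: /ɖ/ ~ /ɳ/
Velar: /ɡ/ ~ /ŋ/
Uvular: /ɢ/ ~ /ɴ/
Palatal: only /ɲ/ (nasal); no oral stop partner.
So /ɲ/ is the unpaired segment.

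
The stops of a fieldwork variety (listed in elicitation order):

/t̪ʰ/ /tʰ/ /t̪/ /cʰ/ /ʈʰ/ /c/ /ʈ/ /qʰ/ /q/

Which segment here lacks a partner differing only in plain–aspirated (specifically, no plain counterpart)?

Dental: /t̪/ ~ /t̪ʰ/
Retroflex: /ʈ/ ~ /ʈʰ/
Palatal: /c/ ~ /cʰ/
Uvular: /q/ ~ /qʰ/
Alveolar: only /tʰ/ (aspirated); no plain partner.
So /tʰ/ is the unpaired segment.

/tʰ/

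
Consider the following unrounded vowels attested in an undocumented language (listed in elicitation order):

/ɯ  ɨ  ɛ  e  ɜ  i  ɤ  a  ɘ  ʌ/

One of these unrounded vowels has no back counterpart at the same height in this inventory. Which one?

High: /i/ ~ /ɨ/ ~ /ɯ/
High-mid: /e/ ~ /ɘ/ ~ /ɤ/
Low-mid: /ɛ/ ~ /ɜ/ ~ /ʌ/
Low: only /a/ (front); no back partner.
So /a/ is the unpaired segment.

/a/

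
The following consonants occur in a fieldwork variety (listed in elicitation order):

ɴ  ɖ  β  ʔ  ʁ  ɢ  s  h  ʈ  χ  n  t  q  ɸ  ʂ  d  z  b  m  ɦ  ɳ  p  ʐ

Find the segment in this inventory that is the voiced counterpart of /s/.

/s/ is a voiceless alveolar fricative.
The voiced counterpart is a voiced alveolar fricative — in this inventory, /z/.

/z/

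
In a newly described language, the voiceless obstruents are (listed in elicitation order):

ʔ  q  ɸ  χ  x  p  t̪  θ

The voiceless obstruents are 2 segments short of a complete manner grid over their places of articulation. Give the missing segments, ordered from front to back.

Stop: /p/ (bilabial), /t̪/ (dental), /q/ (uvular), /ʔ/ (glottal).
Fricative: /ɸ/ (bilabial), /θ/ (dental), /x/ (velar), /χ/ (uvular).
Gaps, from front to back: velar lacks stop (/k/); glottal lacks fricative (/h/).

/k/, /h/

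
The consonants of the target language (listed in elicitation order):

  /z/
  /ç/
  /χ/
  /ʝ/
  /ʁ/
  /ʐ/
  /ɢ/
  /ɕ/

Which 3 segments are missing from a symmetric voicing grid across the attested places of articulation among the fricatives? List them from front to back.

alveolar: voiceless —, voiced /z/.
retroflex: voiceless —, voiced /ʐ/.
alveolo-palatal: voiceless /ɕ/, voiced —.
palatal: voiceless /ç/, voiced /ʝ/.
uvular: voiceless /χ/, voiced /ʁ/.
Gaps, from front to back: alveolar lacks voiceless (/s/); retroflex lacks voiceless (/ʂ/); alveolo-palatal lacks voiced (/ʑ/).

/s/, /ʂ/, /ʑ/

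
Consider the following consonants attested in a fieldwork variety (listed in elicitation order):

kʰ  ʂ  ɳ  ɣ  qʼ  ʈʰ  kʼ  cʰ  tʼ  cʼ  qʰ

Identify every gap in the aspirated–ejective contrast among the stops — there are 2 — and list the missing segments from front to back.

place of articulation  aspirated  ejective
alveolar          —         tʼ      
retroflex         ʈʰ        —       
palatal           cʰ        cʼ      
velar             kʰ        kʼ      
uvular            qʰ        qʼ      
Gaps, from front to back: alveolar lacks aspirated (/tʰ/); retroflex lacks ejective (/ʈʼ/).

/tʰ/, /ʈʼ/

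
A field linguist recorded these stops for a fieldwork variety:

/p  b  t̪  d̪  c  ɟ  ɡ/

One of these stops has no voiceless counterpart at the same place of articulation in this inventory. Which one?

Bilabial: /p/ ~ /b/
Dental: /t̪/ ~ /d̪/
Palatal: /c/ ~ /ɟ/
Velar: only /ɡ/ (voiced); no voiceless partner.
So /ɡ/ is the unpaired segment.

/ɡ/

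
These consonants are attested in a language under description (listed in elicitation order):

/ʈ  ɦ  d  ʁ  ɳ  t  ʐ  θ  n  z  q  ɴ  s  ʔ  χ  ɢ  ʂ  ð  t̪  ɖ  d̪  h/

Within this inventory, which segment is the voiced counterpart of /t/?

/t/ is a voiceless alveolar stop.
The voiced counterpart is a voiced alveolar stop — in this inventory, /d/.

/d/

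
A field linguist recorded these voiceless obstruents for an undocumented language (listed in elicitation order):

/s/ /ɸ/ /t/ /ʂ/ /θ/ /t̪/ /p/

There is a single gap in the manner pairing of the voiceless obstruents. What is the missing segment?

place of articulation  stop      fricative
bilabial          p         ɸ       
dental            t̪        θ       
alveolar          t         s       
retroflex         —         ʂ       
The retroflex row has no stop member, so the gap is the retroflex stop /ʈ/.

/ʈ/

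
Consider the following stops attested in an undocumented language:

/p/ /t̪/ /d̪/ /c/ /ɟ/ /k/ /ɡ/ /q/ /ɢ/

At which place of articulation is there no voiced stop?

bilabial

bilabial: voiceless /p/, voiced —.
dental: voiceless /t̪/, voiced /d̪/.
palatal: voiceless /c/, voiced /ɟ/.
velar: voiceless /k/, voiced /ɡ/.
uvular: voiceless /q/, voiced /ɢ/.
Every place of articulation has a voiced member except bilabial, where /b/ would be expected.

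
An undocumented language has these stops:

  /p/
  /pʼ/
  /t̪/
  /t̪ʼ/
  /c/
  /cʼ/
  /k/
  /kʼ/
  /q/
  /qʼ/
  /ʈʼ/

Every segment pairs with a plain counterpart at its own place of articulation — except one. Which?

/ʈʼ/

Bilabial: /p/ ~ /pʼ/
Dental: /t̪/ ~ /t̪ʼ/
Palatal: /c/ ~ /cʼ/
Velar: /k/ ~ /kʼ/
Uvular: /q/ ~ /qʼ/
Retroflex: only /ʈʼ/ (ejective); no plain partner.
So /ʈʼ/ is the unpaired segment.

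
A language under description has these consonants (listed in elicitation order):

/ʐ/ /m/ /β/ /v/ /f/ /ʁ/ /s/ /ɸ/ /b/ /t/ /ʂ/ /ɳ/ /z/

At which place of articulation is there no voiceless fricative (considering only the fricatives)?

uvular

place of articulation  voiceless  voiced  
bilabial          ɸ         β       
labiodental       f         v       
alveolar          s         z       
retroflex         ʂ         ʐ       
uvular            —         ʁ       
Every place of articulation has a voiceless member except uvular, where /χ/ would be expected.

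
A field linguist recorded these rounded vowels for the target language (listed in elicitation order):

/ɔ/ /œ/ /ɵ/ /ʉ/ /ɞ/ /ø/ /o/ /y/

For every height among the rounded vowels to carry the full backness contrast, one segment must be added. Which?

Front: /y/ (high), /ø/ (high-mid), /œ/ (low-mid).
Central: /ʉ/ (high), /ɵ/ (high-mid), /ɞ/ (low-mid).
Back: /o/ (high-mid), /ɔ/ (low-mid).
The high row has no back member, so the gap is the high back rounded vowel /u/.

/u/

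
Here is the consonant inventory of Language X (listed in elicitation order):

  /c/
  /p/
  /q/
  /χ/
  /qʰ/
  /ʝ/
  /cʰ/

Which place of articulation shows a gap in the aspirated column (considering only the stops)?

bilabial

place of articulation  plain     aspirated
bilabial          p         —       
palatal           c         cʰ      
uvular            q         qʰ      
Every place of articulation has an aspirated member except bilabial, where /pʰ/ would be expected.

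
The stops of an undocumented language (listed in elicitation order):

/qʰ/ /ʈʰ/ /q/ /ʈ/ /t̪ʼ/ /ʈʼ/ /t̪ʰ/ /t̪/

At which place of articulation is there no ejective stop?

place of articulation  plain     aspirated  ejective
dental            t̪        t̪ʰ       t̪ʼ     
retroflex         ʈ         ʈʰ        ʈʼ      
uvular            q         qʰ        —       
Every place of articulation has an ejective member except uvular, where /qʼ/ would be expected.

uvular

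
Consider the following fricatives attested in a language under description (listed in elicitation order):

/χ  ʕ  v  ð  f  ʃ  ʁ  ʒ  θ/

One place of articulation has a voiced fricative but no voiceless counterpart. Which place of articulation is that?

pharyngeal

labiodental: voiceless /f/, voiced /v/.
dental: voiceless /θ/, voiced /ð/.
postalveolar: voiceless /ʃ/, voiced /ʒ/.
uvular: voiceless /χ/, voiced /ʁ/.
pharyngeal: voiceless —, voiced /ʕ/.
Every place of articulation has a voiceless member except pharyngeal, where /ħ/ would be expected.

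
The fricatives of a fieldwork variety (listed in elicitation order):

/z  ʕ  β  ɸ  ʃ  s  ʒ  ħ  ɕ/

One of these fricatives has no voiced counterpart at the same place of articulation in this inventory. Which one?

Bilabial: /ɸ/ ~ /β/
Alveolar: /s/ ~ /z/
Postalveolar: /ʃ/ ~ /ʒ/
Pharyngeal: /ħ/ ~ /ʕ/
Alveolo-palatal: only /ɕ/ (voiceless); no voiced partner.
So /ɕ/ is the unpaired segment.

/ɕ/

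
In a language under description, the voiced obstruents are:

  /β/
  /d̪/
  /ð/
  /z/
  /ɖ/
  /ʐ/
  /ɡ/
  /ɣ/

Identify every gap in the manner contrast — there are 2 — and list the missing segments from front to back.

/b/, /d/

Stop: /d̪/ (dental), /ɖ/ (retroflex), /ɡ/ (velar).
Fricative: /β/ (bilabial), /ð/ (dental), /z/ (alveolar), /ʐ/ (retroflex), /ɣ/ (velar).
Gaps, from front to back: bilabial lacks stop (/b/); alveolar lacks stop (/d/).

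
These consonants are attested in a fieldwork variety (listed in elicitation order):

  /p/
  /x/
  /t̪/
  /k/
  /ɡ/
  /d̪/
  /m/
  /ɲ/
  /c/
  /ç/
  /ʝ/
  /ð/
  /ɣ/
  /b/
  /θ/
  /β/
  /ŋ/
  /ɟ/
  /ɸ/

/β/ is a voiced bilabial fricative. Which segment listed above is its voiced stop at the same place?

The voiced stop at the same place is a voiced bilabial stop — in this inventory, /b/.

/b/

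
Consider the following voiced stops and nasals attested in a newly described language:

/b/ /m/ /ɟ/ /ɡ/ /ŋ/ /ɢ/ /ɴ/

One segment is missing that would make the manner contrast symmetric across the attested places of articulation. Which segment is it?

bilabial: oral stop /b/, nasal /m/.
palatal: oral stop /ɟ/, nasal —.
velar: oral stop /ɡ/, nasal /ŋ/.
uvular: oral stop /ɢ/, nasal /ɴ/.
The palatal row has no nasal member, so the gap is the palatal nasal /ɲ/.

/ɲ/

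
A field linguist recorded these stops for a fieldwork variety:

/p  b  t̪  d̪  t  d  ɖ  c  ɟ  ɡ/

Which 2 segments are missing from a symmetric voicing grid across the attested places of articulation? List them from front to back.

/ʈ/, /k/

Voiceless: /p/ (bilabial), /t̪/ (dental), /t/ (alveolar), /c/ (palatal).
Voiced: /b/ (bilabial), /d̪/ (dental), /d/ (alveolar), /ɖ/ (retroflex), /ɟ/ (palatal), /ɡ/ (velar).
Gaps, from front to back: retroflex lacks voiceless (/ʈ/); velar lacks voiceless (/k/).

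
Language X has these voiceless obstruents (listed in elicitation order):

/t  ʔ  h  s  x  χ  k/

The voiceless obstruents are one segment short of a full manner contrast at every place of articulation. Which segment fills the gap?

/q/

place of articulation  stop      fricative
alveolar          t         s       
velar             k         x       
uvular            —         χ       
glottal           ʔ         h       
The uvular row has no stop member, so the gap is the uvular stop /q/.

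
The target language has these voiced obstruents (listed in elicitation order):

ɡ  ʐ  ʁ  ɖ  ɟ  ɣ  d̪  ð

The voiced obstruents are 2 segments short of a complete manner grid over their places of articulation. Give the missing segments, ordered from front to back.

/ʝ/, /ɢ/

Stop: /d̪/ (dental), /ɖ/ (retroflex), /ɟ/ (palatal), /ɡ/ (velar).
Fricative: /ð/ (dental), /ʐ/ (retroflex), /ɣ/ (velar), /ʁ/ (uvular).
Gaps, from front to back: palatal lacks fricative (/ʝ/); uvular lacks stop (/ɢ/).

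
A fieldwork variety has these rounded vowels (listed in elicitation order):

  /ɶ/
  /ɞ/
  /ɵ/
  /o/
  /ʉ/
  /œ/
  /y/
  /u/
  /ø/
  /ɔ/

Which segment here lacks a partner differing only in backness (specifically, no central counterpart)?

High: /y/ ~ /ʉ/ ~ /u/
High-mid: /ø/ ~ /ɵ/ ~ /o/
Low-mid: /œ/ ~ /ɞ/ ~ /ɔ/
Low: only /ɶ/ (front); no central partner.
So /ɶ/ is the unpaired segment.

/ɶ/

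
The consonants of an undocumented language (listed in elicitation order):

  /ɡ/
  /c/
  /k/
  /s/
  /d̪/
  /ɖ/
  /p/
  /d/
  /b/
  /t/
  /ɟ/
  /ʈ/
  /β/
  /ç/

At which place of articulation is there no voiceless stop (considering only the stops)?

dental

Voiceless: /p/ (bilabial), /t/ (alveolar), /ʈ/ (retroflex), /c/ (palatal), /k/ (velar).
Voiced: /b/ (bilabial), /d̪/ (dental), /d/ (alveolar), /ɖ/ (retroflex), /ɟ/ (palatal), /ɡ/ (velar).
Every place of articulation has a voiceless member except dental, where /t̪/ would be expected.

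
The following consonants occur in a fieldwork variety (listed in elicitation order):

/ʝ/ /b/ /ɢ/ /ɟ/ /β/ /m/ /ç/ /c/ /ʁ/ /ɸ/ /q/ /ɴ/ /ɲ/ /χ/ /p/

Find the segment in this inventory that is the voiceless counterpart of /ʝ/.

/ʝ/ is a voiced palatal fricative.
The voiceless counterpart is a voiceless palatal fricative — in this inventory, /ç/.

/ç/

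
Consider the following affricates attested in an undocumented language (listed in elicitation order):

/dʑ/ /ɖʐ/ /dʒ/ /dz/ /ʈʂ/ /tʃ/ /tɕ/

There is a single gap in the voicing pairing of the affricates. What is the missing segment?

/ts/

alveolar: voiceless —, voiced /dz/.
postalveolar: voiceless /tʃ/, voiced /dʒ/.
retroflex: voiceless /ʈʂ/, voiced /ɖʐ/.
alveolo-palatal: voiceless /tɕ/, voiced /dʑ/.
The alveolar row has no voiceless member, so the gap is the voiceless alveolar affricate /ts/.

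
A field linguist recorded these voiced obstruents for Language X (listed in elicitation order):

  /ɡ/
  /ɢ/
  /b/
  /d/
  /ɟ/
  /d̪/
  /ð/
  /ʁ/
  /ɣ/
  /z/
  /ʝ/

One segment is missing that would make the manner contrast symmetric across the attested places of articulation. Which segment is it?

/β/

bilabial: stop /b/, fricative —.
dental: stop /d̪/, fricative /ð/.
alveolar: stop /d/, fricative /z/.
palatal: stop /ɟ/, fricative /ʝ/.
velar: stop /ɡ/, fricative /ɣ/.
uvular: stop /ɢ/, fricative /ʁ/.
The bilabial row has no fricative member, so the gap is the bilabial fricative /β/.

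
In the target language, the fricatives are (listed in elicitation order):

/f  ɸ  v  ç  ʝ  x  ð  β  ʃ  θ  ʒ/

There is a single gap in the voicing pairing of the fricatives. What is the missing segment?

/ɣ/

place of articulation  voiceless  voiced  
bilabial          ɸ         β       
labiodental       f         v       
dental            θ         ð       
postalveolar      ʃ         ʒ       
palatal           ç         ʝ       
velar             x         —       
The velar row has no voiced member, so the gap is the voiced velar fricative /ɣ/.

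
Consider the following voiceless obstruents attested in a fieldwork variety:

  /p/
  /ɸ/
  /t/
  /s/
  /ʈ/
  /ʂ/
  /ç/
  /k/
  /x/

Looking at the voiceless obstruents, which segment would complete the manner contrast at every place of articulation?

Stop: /p/ (bilabial), /t/ (alveolar), /ʈ/ (retroflex), /k/ (velar).
Fricative: /ɸ/ (bilabial), /s/ (alveolar), /ʂ/ (retroflex), /ç/ (palatal), /x/ (velar).
The palatal row has no stop member, so the gap is the palatal stop /c/.

/c/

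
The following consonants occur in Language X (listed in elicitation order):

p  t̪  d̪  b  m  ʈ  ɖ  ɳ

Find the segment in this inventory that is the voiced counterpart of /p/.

/p/ is a voiceless bilabial stop.
The voiced counterpart is a voiced bilabial stop — in this inventory, /b/.

/b/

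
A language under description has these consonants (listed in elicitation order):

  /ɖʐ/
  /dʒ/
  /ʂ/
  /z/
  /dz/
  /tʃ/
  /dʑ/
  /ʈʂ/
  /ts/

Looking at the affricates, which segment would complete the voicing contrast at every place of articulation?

/tɕ/

alveolar: voiceless /ts/, voiced /dz/.
postalveolar: voiceless /tʃ/, voiced /dʒ/.
retroflex: voiceless /ʈʂ/, voiced /ɖʐ/.
alveolo-palatal: voiceless —, voiced /dʑ/.
The alveolo-palatal row has no voiceless member, so the gap is the voiceless alveolo-palatal affricate /tɕ/.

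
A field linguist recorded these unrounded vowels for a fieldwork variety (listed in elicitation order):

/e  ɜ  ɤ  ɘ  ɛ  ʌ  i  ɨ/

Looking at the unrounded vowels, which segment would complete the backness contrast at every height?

/ɯ/

high: front /i/, central /ɨ/, back —.
high-mid: front /e/, central /ɘ/, back /ɤ/.
low-mid: front /ɛ/, central /ɜ/, back /ʌ/.
The high row has no back member, so the gap is the high back unrounded vowel /ɯ/.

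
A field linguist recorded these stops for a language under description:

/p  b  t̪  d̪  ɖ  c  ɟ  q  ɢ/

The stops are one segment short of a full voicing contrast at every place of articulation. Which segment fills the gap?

/ʈ/

place of articulation  voiceless  voiced  
bilabial          p         b       
dental            t̪        d̪      
retroflex         —         ɖ       
palatal           c         ɟ       
uvular            q         ɢ       
The retroflex row has no voiceless member, so the gap is the voiceless retroflex stop /ʈ/.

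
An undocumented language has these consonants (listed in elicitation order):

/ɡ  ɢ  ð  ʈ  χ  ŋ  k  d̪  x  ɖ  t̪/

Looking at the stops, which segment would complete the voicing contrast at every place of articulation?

/q/

Voiceless: /t̪/ (dental), /ʈ/ (retroflex), /k/ (velar).
Voiced: /d̪/ (dental), /ɖ/ (retroflex), /ɡ/ (velar), /ɢ/ (uvular).
The uvular row has no voiceless member, so the gap is the voiceless uvular stop /q/.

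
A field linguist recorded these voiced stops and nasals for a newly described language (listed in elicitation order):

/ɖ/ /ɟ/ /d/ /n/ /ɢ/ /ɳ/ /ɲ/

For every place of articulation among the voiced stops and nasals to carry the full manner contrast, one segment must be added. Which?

/ɴ/

alveolar: oral stop /d/, nasal /n/.
retroflex: oral stop /ɖ/, nasal /ɳ/.
palatal: oral stop /ɟ/, nasal /ɲ/.
uvular: oral stop /ɢ/, nasal —.
The uvular row has no nasal member, so the gap is the uvular nasal /ɴ/.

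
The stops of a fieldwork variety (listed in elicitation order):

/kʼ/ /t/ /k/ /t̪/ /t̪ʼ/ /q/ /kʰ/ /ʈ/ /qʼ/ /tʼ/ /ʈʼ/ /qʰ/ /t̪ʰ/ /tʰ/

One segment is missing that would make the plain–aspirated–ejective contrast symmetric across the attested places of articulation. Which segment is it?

/ʈʰ/

place of articulation  plain     aspirated  ejective
dental            t̪        t̪ʰ       t̪ʼ     
alveolar          t         tʰ        tʼ      
retroflex         ʈ         —         ʈʼ      
velar             k         kʰ        kʼ      
uvular            q         qʰ        qʼ      
The retroflex row has no aspirated member, so the gap is the aspirated retroflex stop /ʈʰ/.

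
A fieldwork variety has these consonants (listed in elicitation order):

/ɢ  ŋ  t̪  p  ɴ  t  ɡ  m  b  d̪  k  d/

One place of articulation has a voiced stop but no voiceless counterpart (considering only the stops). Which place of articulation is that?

place of articulation  voiceless  voiced  
bilabial          p         b       
dental            t̪        d̪      
alveolar          t         d       
velar             k         ɡ       
uvular            —         ɢ       
Every place of articulation has a voiceless member except uvular, where /q/ would be expected.

uvular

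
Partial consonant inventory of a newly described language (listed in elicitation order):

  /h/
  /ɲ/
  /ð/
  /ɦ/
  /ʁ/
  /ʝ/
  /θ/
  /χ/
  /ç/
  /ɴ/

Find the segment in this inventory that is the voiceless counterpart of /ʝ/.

/ç/

/ʝ/ is a voiced palatal fricative.
The voiceless counterpart is a voiceless palatal fricative — in this inventory, /ç/.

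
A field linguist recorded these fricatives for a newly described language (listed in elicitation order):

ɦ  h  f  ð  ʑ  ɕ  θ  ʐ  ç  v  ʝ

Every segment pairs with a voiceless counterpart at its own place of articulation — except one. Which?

Labiodental: /f/ ~ /v/
Dental: /θ/ ~ /ð/
Alveolo-palatal: /ɕ/ ~ /ʑ/
Palatal: /ç/ ~ /ʝ/
Glottal: /h/ ~ /ɦ/
Retroflex: only /ʐ/ (voiced); no voiceless partner.
So /ʐ/ is the unpaired segment.

/ʐ/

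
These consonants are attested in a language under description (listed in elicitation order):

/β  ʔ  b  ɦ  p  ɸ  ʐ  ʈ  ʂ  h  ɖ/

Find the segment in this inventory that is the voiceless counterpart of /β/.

/β/ is a voiced bilabial fricative.
The voiceless counterpart is a voiceless bilabial fricative — in this inventory, /ɸ/.

/ɸ/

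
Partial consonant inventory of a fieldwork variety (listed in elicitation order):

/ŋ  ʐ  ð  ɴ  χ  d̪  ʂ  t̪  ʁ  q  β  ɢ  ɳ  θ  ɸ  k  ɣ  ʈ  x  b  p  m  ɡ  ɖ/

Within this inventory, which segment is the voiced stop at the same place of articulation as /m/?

/b/

/m/ is a bilabial nasal.
The voiced stop at the same place is a voiced bilabial stop — in this inventory, /b/.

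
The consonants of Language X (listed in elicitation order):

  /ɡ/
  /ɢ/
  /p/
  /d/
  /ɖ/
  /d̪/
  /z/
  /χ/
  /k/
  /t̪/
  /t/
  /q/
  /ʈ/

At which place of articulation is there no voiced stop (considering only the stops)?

bilabial: voiceless /p/, voiced —.
dental: voiceless /t̪/, voiced /d̪/.
alveolar: voiceless /t/, voiced /d/.
retroflex: voiceless /ʈ/, voiced /ɖ/.
velar: voiceless /k/, voiced /ɡ/.
uvular: voiceless /q/, voiced /ɢ/.
Every place of articulation has a voiced member except bilabial, where /b/ would be expected.

bilabial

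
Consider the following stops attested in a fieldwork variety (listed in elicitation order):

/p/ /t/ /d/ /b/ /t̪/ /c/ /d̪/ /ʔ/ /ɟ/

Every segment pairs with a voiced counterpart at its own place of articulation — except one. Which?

/ʔ/

Bilabial: /p/ ~ /b/
Dental: /t̪/ ~ /d̪/
Alveolar: /t/ ~ /d/
Palatal: /c/ ~ /ɟ/
Glottal: only /ʔ/ (voiceless); no voiced partner.
So /ʔ/ is the unpaired segment.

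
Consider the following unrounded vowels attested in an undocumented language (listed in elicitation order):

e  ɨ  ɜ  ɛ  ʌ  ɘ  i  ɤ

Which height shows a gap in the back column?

height            front     central   back    
high              i         ɨ         —       
high-mid          e         ɘ         ɤ       
low-mid           ɛ         ɜ         ʌ       
Every height has a back member except high, where /ɯ/ would be expected.

high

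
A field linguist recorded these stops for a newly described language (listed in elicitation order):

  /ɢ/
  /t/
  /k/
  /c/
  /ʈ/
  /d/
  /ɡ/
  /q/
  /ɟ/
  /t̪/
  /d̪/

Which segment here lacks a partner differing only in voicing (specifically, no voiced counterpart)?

/ʈ/

Dental: /t̪/ ~ /d̪/
Alveolar: /t/ ~ /d/
Palatal: /c/ ~ /ɟ/
Velar: /k/ ~ /ɡ/
Uvular: /q/ ~ /ɢ/
Retroflex: only /ʈ/ (voiceless); no voiced partner.
So /ʈ/ is the unpaired segment.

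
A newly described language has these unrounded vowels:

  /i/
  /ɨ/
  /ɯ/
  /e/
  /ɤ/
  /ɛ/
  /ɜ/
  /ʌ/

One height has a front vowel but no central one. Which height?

high: front /i/, central /ɨ/, back /ɯ/.
high-mid: front /e/, central —, back /ɤ/.
low-mid: front /ɛ/, central /ɜ/, back /ʌ/.
Every height has a central member except high-mid, where /ɘ/ would be expected.

high-mid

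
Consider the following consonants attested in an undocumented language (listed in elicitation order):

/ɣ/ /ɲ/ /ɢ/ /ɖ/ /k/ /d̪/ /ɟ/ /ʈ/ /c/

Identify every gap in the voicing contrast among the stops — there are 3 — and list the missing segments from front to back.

/t̪/, /ɡ/, /q/

place of articulation  voiceless  voiced  
dental            —         d̪      
retroflex         ʈ         ɖ       
palatal           c         ɟ       
velar             k         —       
uvular            —         ɢ       
Gaps, from front to back: dental lacks voiceless (/t̪/); velar lacks voiced (/ɡ/); uvular lacks voiceless (/q/).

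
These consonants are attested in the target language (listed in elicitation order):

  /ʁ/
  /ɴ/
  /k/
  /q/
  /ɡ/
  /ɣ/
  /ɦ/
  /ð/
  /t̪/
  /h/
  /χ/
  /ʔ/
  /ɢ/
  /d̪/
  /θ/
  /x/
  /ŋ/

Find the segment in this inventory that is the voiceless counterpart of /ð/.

/θ/

/ð/ is a voiced dental fricative.
The voiceless counterpart is a voiceless dental fricative — in this inventory, /θ/.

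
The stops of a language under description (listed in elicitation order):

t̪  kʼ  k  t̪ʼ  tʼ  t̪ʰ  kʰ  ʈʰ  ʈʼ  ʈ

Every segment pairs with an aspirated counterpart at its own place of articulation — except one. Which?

Dental: /t̪/ ~ /t̪ʰ/ ~ /t̪ʼ/
Retroflex: /ʈ/ ~ /ʈʰ/ ~ /ʈʼ/
Velar: /k/ ~ /kʰ/ ~ /kʼ/
Alveolar: only /tʼ/ (ejective); no aspirated partner.
So /tʼ/ is the unpaired segment.

/tʼ/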